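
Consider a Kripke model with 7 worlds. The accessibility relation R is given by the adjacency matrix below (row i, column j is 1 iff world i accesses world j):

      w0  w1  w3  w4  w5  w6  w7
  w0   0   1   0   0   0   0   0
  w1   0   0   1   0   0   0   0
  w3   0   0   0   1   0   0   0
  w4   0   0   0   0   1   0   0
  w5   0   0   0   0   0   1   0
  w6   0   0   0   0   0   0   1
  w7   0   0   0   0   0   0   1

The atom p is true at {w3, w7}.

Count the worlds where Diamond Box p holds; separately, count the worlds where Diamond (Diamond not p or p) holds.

4 and 5

For Diamond Box p:
w0: successors {w1}; Box p there: w1:T. ✓
w1: successors {w3}; Box p there: w3:F. ✗
w3: successors {w4}; Box p there: w4:F. ✗
w4: successors {w5}; Box p there: w5:F. ✗
w5: successors {w6}; Box p there: w6:T. ✓
w6: successors {w7}; Box p there: w7:T. ✓
w7: successors {w7}; Box p there: w7:T. ✓
— 4 worlds.
For Diamond (Diamond not p or p):
w0: successors {w1}; Diamond not p or p there: w1:F. ✗
w1: successors {w3}; Diamond not p or p there: w3:T. ✓
w3: successors {w4}; Diamond not p or p there: w4:T. ✓
w4: successors {w5}; Diamond not p or p there: w5:T. ✓
w5: successors {w6}; Diamond not p or p there: w6:F. ✗
w6: successors {w7}; Diamond not p or p there: w7:T. ✓
w7: successors {w7}; Diamond not p or p there: w7:T. ✓
— 5 worlds.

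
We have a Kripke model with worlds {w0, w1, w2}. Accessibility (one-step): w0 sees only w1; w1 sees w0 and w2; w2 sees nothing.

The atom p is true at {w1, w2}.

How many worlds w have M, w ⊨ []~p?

1

w0: successors {w1}; ~p there: w1:F. ✗
w1: successors {w0, w2}; ~p there: w0:T, w2:F. ✗
w2: no successors, so []~p holds vacuously. ✓
Satisfying worlds: {w2}.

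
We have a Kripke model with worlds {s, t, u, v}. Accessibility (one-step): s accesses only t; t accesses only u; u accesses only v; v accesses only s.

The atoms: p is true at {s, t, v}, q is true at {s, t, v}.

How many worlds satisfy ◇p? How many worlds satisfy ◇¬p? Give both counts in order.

3 and 1

For ◇p:
s: successors {t}; p there: t:T. ✓
t: successors {u}; p there: u:F. ✗
u: successors {v}; p there: v:T. ✓
v: successors {s}; p there: s:T. ✓
— 3 worlds.
For ◇¬p:
s: successors {t}; ¬p there: t:F. ✗
t: successors {u}; ¬p there: u:T. ✓
u: successors {v}; ¬p there: v:F. ✗
v: successors {s}; ¬p there: s:F. ✗
— 1 world.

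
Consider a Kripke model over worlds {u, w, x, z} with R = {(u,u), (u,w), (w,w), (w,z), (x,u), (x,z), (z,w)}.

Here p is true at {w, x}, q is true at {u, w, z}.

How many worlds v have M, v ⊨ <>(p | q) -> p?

u: <>(p | q) is T, p is F. ✗
w: <>(p | q) is T, p is T. ✓
x: <>(p | q) is T, p is T. ✓
z: <>(p | q) is T, p is F. ✗
Satisfying worlds: {w, x}.

2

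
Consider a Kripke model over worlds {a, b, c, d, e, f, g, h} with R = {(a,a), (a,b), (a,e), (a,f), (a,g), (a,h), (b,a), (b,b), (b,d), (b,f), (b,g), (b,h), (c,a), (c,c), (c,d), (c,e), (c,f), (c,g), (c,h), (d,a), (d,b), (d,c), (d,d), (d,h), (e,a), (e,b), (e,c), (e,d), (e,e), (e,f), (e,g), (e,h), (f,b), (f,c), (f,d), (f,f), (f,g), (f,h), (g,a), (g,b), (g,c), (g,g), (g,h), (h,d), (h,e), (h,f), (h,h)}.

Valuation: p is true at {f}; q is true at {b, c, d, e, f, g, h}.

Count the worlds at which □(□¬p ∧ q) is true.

a: successors {a, b, e, f, g, h}; □¬p ∧ q there: a:F, b:F, e:F, f:F, g:T, h:F. ✗
b: successors {a, b, d, f, g, h}; □¬p ∧ q there: a:F, b:F, d:T, f:F, g:T, h:F. ✗
c: successors {a, c, d, e, f, g, h}; □¬p ∧ q there: a:F, c:F, d:T, e:F, f:F, g:T, h:F. ✗
d: successors {a, b, c, d, h}; □¬p ∧ q there: a:F, b:F, c:F, d:T, h:F. ✗
e: successors {a, b, c, d, e, f, g, h}; □¬p ∧ q there: a:F, b:F, c:F, d:T, e:F, f:F, g:T, h:F. ✗
f: successors {b, c, d, f, g, h}; □¬p ∧ q there: b:F, c:F, d:T, f:F, g:T, h:F. ✗
g: successors {a, b, c, g, h}; □¬p ∧ q there: a:F, b:F, c:F, g:T, h:F. ✗
h: successors {d, e, f, h}; □¬p ∧ q there: d:T, e:F, f:F, h:F. ✗
Satisfying worlds: ∅.

0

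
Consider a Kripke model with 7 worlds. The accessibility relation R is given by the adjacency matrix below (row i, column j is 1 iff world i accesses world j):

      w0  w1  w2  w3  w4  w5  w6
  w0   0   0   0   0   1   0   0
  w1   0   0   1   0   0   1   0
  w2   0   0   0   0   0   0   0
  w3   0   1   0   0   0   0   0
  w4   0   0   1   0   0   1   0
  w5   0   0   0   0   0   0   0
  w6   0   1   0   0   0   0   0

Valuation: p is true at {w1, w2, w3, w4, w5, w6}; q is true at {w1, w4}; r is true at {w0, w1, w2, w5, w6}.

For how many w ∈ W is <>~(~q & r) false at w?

4

w0: successors {w4}; ~(~q & r) there: w4:T. ✓
w1: successors {w2, w5}; ~(~q & r) there: w2:F, w5:F. ✗
w2: no successors, so <>~(~q & r) fails. ✗
w3: successors {w1}; ~(~q & r) there: w1:T. ✓
w4: successors {w2, w5}; ~(~q & r) there: w2:F, w5:F. ✗
w5: no successors, so <>~(~q & r) fails. ✗
w6: successors {w1}; ~(~q & r) there: w1:T. ✓
Satisfying worlds: {w0, w3, w6}.
So <>~(~q & r) fails at the other 4 worlds.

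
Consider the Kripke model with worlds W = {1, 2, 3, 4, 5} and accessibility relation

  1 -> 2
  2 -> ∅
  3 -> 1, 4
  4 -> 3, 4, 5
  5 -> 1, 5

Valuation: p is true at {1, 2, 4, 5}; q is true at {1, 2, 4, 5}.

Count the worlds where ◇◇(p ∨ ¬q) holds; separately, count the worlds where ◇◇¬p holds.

3 and 2

For ◇◇(p ∨ ¬q):
1: successors {2}; ◇(p ∨ ¬q) there: 2:F. ✗
2: no successors, so ◇◇(p ∨ ¬q) fails. ✗
3: successors {1, 4}; ◇(p ∨ ¬q) there: 1:T, 4:T. ✓
4: successors {3, 4, 5}; ◇(p ∨ ¬q) there: 3:T, 4:T, 5:T. ✓
5: successors {1, 5}; ◇(p ∨ ¬q) there: 1:T, 5:T. ✓
— 3 worlds.
For ◇◇¬p:
1: successors {2}; ◇¬p there: 2:F. ✗
2: no successors, so ◇◇¬p fails. ✗
3: successors {1, 4}; ◇¬p there: 1:F, 4:T. ✓
4: successors {3, 4, 5}; ◇¬p there: 3:F, 4:T, 5:F. ✓
5: successors {1, 5}; ◇¬p there: 1:F, 5:F. ✗
— 2 worlds.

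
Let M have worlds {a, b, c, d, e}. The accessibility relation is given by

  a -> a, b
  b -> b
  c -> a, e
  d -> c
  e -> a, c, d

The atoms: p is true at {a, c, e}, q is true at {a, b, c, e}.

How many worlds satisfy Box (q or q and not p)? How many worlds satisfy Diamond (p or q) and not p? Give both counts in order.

4 and 2

For Box (q or q and not p):
a: successors {a, b}; q or q and not p there: a:T, b:T. ✓
b: successors {b}; q or q and not p there: b:T. ✓
c: successors {a, e}; q or q and not p there: a:T, e:T. ✓
d: successors {c}; q or q and not p there: c:T. ✓
e: successors {a, c, d}; q or q and not p there: a:T, c:T, d:F. ✗
— 4 worlds.
For Diamond (p or q) and not p:
a: Diamond (p or q) is T, not p is F. ✗
b: Diamond (p or q) is T, not p is T. ✓
c: Diamond (p or q) is T, not p is F. ✗
d: Diamond (p or q) is T, not p is T. ✓
e: Diamond (p or q) is T, not p is F. ✗
— 2 worlds.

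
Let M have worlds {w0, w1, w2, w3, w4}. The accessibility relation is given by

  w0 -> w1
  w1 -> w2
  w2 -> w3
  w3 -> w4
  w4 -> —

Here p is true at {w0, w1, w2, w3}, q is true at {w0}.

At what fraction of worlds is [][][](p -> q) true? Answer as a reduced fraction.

w0: successors {w1}; [][](p -> q) there: w1:F. ✗
w1: successors {w2}; [][](p -> q) there: w2:T. ✓
w2: successors {w3}; [][](p -> q) there: w3:T. ✓
w3: successors {w4}; [][](p -> q) there: w4:T. ✓
w4: no successors, so [][][](p -> q) holds vacuously. ✓
That's 4 of 5 worlds, so 4/5.

4/5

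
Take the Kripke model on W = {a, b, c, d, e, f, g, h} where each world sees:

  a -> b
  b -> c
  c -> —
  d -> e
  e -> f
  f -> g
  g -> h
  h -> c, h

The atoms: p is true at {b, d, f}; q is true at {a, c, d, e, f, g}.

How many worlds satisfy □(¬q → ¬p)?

7

a: successors {b}; ¬q → ¬p there: b:F. ✗
b: successors {c}; ¬q → ¬p there: c:T. ✓
c: no successors, so □(¬q → ¬p) holds vacuously. ✓
d: successors {e}; ¬q → ¬p there: e:T. ✓
e: successors {f}; ¬q → ¬p there: f:T. ✓
f: successors {g}; ¬q → ¬p there: g:T. ✓
g: successors {h}; ¬q → ¬p there: h:T. ✓
h: successors {c, h}; ¬q → ¬p there: c:T, h:T. ✓
Satisfying worlds: {b, c, d, e, f, g, h}.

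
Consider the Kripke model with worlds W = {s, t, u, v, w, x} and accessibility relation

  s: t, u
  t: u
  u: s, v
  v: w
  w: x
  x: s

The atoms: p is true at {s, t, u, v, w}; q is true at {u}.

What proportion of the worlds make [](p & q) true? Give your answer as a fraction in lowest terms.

1/6

s: successors {t, u}; p & q there: t:F, u:T. ✗
t: successors {u}; p & q there: u:T. ✓
u: successors {s, v}; p & q there: s:F, v:F. ✗
v: successors {w}; p & q there: w:F. ✗
w: successors {x}; p & q there: x:F. ✗
x: successors {s}; p & q there: s:F. ✗
That's 1 of 6 worlds, so 1/6.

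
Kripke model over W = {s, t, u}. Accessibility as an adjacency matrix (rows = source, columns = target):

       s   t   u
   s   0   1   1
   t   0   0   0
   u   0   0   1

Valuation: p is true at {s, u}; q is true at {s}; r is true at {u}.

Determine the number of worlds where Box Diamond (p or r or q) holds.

2

s: successors {t, u}; Diamond (p or r or q) there: t:F, u:T. ✗
t: no successors, so Box Diamond (p or r or q) holds vacuously. ✓
u: successors {u}; Diamond (p or r or q) there: u:T. ✓
Satisfying worlds: {t, u}.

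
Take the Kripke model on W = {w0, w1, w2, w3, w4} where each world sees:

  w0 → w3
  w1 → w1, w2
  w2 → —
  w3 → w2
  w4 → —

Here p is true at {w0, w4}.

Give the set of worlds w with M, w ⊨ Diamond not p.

w0: successors {w3}; not p there: w3:T. ✓
w1: successors {w1, w2}; not p there: w1:T, w2:T. ✓
w2: no successors, so Diamond not p fails. ✗
w3: successors {w2}; not p there: w2:T. ✓
w4: no successors, so Diamond not p fails. ✗

{w0, w1, w3}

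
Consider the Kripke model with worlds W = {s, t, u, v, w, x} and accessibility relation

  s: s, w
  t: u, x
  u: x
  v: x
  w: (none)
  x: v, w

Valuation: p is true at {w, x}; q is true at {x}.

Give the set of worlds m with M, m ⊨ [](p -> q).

s: successors {s, w}; p -> q there: s:T, w:F. ✗
t: successors {u, x}; p -> q there: u:T, x:T. ✓
u: successors {x}; p -> q there: x:T. ✓
v: successors {x}; p -> q there: x:T. ✓
w: no successors, so [](p -> q) holds vacuously. ✓
x: successors {v, w}; p -> q there: v:T, w:F. ✗

{t, u, v, w}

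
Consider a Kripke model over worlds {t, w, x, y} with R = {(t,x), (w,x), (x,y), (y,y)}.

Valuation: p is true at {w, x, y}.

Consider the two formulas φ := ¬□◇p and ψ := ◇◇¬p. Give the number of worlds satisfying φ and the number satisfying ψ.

0 and 0

For ¬□◇p:
t: □◇p is T. ✗
w: □◇p is T. ✗
x: □◇p is T. ✗
y: □◇p is T. ✗
— 0 worlds.
For ◇◇¬p:
t: successors {x}; ◇¬p there: x:F. ✗
w: successors {x}; ◇¬p there: x:F. ✗
x: successors {y}; ◇¬p there: y:F. ✗
y: successors {y}; ◇¬p there: y:F. ✗
— 0 worlds.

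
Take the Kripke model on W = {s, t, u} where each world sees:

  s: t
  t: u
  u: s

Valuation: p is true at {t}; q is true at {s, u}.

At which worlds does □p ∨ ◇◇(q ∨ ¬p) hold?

s: □p is T, ◇◇(q ∨ ¬p) is T. ✓
t: □p is F, ◇◇(q ∨ ¬p) is T. ✓
u: □p is F, ◇◇(q ∨ ¬p) is F. ✗

{s, t}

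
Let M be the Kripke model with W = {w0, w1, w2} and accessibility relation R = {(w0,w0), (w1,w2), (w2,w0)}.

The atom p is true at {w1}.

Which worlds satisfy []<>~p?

w0: successors {w0}; <>~p there: w0:T. ✓
w1: successors {w2}; <>~p there: w2:T. ✓
w2: successors {w0}; <>~p there: w0:T. ✓

{w0, w1, w2}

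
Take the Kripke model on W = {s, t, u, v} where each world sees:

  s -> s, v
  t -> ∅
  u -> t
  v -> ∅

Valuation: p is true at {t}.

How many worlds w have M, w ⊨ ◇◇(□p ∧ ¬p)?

s: successors {s, v}; ◇(□p ∧ ¬p) there: s:T, v:F. ✓
t: no successors, so ◇◇(□p ∧ ¬p) fails. ✗
u: successors {t}; ◇(□p ∧ ¬p) there: t:F. ✗
v: no successors, so ◇◇(□p ∧ ¬p) fails. ✗
Satisfying worlds: {s}.

1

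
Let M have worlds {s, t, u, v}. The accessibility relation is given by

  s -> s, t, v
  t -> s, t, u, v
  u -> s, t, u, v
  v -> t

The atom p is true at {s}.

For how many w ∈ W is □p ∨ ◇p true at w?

3

s: □p is F, ◇p is T. ✓
t: □p is F, ◇p is T. ✓
u: □p is F, ◇p is T. ✓
v: □p is F, ◇p is F. ✗
Satisfying worlds: {s, t, u}.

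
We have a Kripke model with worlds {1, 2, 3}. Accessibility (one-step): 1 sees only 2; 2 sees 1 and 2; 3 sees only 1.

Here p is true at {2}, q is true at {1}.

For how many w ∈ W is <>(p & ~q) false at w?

1: successors {2}; p & ~q there: 2:T. ✓
2: successors {1, 2}; p & ~q there: 1:F, 2:T. ✓
3: successors {1}; p & ~q there: 1:F. ✗
Satisfying worlds: {1, 2}.
So <>(p & ~q) fails at the other 1 world.

1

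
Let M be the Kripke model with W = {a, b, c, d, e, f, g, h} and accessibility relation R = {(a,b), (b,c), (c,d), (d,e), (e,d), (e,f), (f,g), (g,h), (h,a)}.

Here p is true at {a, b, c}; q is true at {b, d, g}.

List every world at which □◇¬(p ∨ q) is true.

a: successors {b}; ◇¬(p ∨ q) there: b:F. ✗
b: successors {c}; ◇¬(p ∨ q) there: c:F. ✗
c: successors {d}; ◇¬(p ∨ q) there: d:T. ✓
d: successors {e}; ◇¬(p ∨ q) there: e:T. ✓
e: successors {d, f}; ◇¬(p ∨ q) there: d:T, f:F. ✗
f: successors {g}; ◇¬(p ∨ q) there: g:T. ✓
g: successors {h}; ◇¬(p ∨ q) there: h:F. ✗
h: successors {a}; ◇¬(p ∨ q) there: a:F. ✗

{c, d, f}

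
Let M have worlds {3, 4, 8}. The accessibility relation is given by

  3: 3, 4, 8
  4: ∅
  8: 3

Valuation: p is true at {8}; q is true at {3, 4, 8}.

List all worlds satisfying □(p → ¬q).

3: successors {3, 4, 8}; p → ¬q there: 3:T, 4:T, 8:F. ✗
4: no successors, so □(p → ¬q) holds vacuously. ✓
8: successors {3}; p → ¬q there: 3:T. ✓

{4, 8}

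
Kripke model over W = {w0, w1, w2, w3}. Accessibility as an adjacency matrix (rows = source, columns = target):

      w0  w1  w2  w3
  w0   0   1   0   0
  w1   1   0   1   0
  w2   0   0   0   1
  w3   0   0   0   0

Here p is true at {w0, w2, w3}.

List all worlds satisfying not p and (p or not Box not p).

{w1}

w0: not p is F, p or not Box not p is T. ✗
w1: not p is T, p or not Box not p is T. ✓
w2: not p is F, p or not Box not p is T. ✗
w3: not p is F, p or not Box not p is T. ✗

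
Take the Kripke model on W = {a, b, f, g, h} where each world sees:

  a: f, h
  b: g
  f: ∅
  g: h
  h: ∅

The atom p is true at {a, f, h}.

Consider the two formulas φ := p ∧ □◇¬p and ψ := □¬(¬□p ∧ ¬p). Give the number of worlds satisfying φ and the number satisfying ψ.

For p ∧ □◇¬p:
a: p is T, □◇¬p is F. ✗
b: p is F, □◇¬p is F. ✗
f: p is T, □◇¬p is T. ✓
g: p is F, □◇¬p is F. ✗
h: p is T, □◇¬p is T. ✓
— 2 worlds.
For □¬(¬□p ∧ ¬p):
a: successors {f, h}; ¬(¬□p ∧ ¬p) there: f:T, h:T. ✓
b: successors {g}; ¬(¬□p ∧ ¬p) there: g:T. ✓
f: no successors, so □¬(¬□p ∧ ¬p) holds vacuously. ✓
g: successors {h}; ¬(¬□p ∧ ¬p) there: h:T. ✓
h: no successors, so □¬(¬□p ∧ ¬p) holds vacuously. ✓
— 5 worlds.

2 and 5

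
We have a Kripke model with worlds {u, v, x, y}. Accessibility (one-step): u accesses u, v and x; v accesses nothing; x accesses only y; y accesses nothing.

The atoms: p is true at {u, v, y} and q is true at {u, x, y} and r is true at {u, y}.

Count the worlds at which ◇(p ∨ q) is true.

u: successors {u, v, x}; p ∨ q there: u:T, v:T, x:T. ✓
v: no successors, so ◇(p ∨ q) fails. ✗
x: successors {y}; p ∨ q there: y:T. ✓
y: no successors, so ◇(p ∨ q) fails. ✗
Satisfying worlds: {u, x}.

2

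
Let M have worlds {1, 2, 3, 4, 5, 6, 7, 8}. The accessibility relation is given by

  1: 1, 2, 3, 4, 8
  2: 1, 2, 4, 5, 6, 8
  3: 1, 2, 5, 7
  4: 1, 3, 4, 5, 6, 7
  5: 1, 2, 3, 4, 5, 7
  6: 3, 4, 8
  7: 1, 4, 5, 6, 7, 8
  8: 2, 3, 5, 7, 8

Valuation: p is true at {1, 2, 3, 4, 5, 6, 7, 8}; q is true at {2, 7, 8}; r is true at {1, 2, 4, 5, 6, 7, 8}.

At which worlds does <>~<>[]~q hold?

1: successors {1, 2, 3, 4, 8}; ~<>[]~q there: 1:T, 2:T, 3:T, 4:T, 8:T. ✓
2: successors {1, 2, 4, 5, 6, 8}; ~<>[]~q there: 1:T, 2:T, 4:T, 5:T, 6:T, 8:T. ✓
3: successors {1, 2, 5, 7}; ~<>[]~q there: 1:T, 2:T, 5:T, 7:T. ✓
4: successors {1, 3, 4, 5, 6, 7}; ~<>[]~q there: 1:T, 3:T, 4:T, 5:T, 6:T, 7:T. ✓
5: successors {1, 2, 3, 4, 5, 7}; ~<>[]~q there: 1:T, 2:T, 3:T, 4:T, 5:T, 7:T. ✓
6: successors {3, 4, 8}; ~<>[]~q there: 3:T, 4:T, 8:T. ✓
7: successors {1, 4, 5, 6, 7, 8}; ~<>[]~q there: 1:T, 4:T, 5:T, 6:T, 7:T, 8:T. ✓
8: successors {2, 3, 5, 7, 8}; ~<>[]~q there: 2:T, 3:T, 5:T, 7:T, 8:T. ✓

{1, 2, 3, 4, 5, 6, 7, 8}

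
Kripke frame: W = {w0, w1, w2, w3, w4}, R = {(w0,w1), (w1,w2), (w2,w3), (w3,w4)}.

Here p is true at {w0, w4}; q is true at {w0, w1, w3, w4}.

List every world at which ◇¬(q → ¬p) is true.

{w3}

w0: successors {w1}; ¬(q → ¬p) there: w1:F. ✗
w1: successors {w2}; ¬(q → ¬p) there: w2:F. ✗
w2: successors {w3}; ¬(q → ¬p) there: w3:F. ✗
w3: successors {w4}; ¬(q → ¬p) there: w4:T. ✓
w4: no successors, so ◇¬(q → ¬p) fails. ✗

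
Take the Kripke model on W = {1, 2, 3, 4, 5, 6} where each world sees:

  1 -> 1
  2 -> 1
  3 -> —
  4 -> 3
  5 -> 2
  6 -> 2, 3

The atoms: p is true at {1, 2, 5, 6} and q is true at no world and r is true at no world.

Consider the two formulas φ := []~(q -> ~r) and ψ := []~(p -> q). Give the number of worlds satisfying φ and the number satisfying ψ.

For []~(q -> ~r):
1: successors {1}; ~(q -> ~r) there: 1:F. ✗
2: successors {1}; ~(q -> ~r) there: 1:F. ✗
3: no successors, so []~(q -> ~r) holds vacuously. ✓
4: successors {3}; ~(q -> ~r) there: 3:F. ✗
5: successors {2}; ~(q -> ~r) there: 2:F. ✗
6: successors {2, 3}; ~(q -> ~r) there: 2:F, 3:F. ✗
— 1 world.
For []~(p -> q):
1: successors {1}; ~(p -> q) there: 1:T. ✓
2: successors {1}; ~(p -> q) there: 1:T. ✓
3: no successors, so []~(p -> q) holds vacuously. ✓
4: successors {3}; ~(p -> q) there: 3:F. ✗
5: successors {2}; ~(p -> q) there: 2:T. ✓
6: successors {2, 3}; ~(p -> q) there: 2:T, 3:F. ✗
— 4 worlds.

1 and 4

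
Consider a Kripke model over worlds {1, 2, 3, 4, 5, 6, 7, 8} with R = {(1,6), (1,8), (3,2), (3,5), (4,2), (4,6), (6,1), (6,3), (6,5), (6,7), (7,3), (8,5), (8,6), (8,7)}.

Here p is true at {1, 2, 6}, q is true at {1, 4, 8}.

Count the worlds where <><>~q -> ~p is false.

2

1: <><>~q is T, ~p is F. ✗
2: <><>~q is F, ~p is F. ✓
3: <><>~q is F, ~p is T. ✓
4: <><>~q is T, ~p is T. ✓
5: <><>~q is F, ~p is T. ✓
6: <><>~q is T, ~p is F. ✗
7: <><>~q is T, ~p is T. ✓
8: <><>~q is T, ~p is T. ✓
Satisfying worlds: {2, 3, 4, 5, 7, 8}.
So <><>~q -> ~p fails at the other 2 worlds.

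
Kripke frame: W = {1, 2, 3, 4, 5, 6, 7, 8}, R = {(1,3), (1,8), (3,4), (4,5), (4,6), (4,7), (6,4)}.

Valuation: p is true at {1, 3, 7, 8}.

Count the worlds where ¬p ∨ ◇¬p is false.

1: ¬p is F, ◇¬p is F. ✗
2: ¬p is T, ◇¬p is F. ✓
3: ¬p is F, ◇¬p is T. ✓
4: ¬p is T, ◇¬p is T. ✓
5: ¬p is T, ◇¬p is F. ✓
6: ¬p is T, ◇¬p is T. ✓
7: ¬p is F, ◇¬p is F. ✗
8: ¬p is F, ◇¬p is F. ✗
Satisfying worlds: {2, 3, 4, 5, 6}.
So ¬p ∨ ◇¬p fails at the other 3 worlds.

3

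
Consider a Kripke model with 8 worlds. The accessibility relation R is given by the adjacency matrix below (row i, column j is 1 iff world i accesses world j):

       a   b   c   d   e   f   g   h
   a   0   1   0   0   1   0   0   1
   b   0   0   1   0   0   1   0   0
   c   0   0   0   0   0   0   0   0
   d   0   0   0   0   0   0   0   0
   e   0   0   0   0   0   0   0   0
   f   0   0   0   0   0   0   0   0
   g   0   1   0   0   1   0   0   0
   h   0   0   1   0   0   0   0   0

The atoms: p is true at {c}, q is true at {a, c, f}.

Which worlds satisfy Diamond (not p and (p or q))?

a: successors {b, e, h}; not p and (p or q) there: b:F, e:F, h:F. ✗
b: successors {c, f}; not p and (p or q) there: c:F, f:T. ✓
c: no successors, so Diamond (not p and (p or q)) fails. ✗
d: no successors, so Diamond (not p and (p or q)) fails. ✗
e: no successors, so Diamond (not p and (p or q)) fails. ✗
f: no successors, so Diamond (not p and (p or q)) fails. ✗
g: successors {b, e}; not p and (p or q) there: b:F, e:F. ✗
h: successors {c}; not p and (p or q) there: c:F. ✗

{b}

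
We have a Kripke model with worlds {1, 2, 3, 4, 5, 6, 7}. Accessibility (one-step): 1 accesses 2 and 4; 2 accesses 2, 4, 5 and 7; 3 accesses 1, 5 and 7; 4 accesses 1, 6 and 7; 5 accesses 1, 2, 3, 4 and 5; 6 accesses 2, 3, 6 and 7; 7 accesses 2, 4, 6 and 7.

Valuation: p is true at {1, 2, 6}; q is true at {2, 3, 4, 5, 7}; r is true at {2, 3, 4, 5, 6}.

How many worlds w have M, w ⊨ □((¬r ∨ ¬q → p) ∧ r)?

1

1: successors {2, 4}; (¬r ∨ ¬q → p) ∧ r there: 2:T, 4:T. ✓
2: successors {2, 4, 5, 7}; (¬r ∨ ¬q → p) ∧ r there: 2:T, 4:T, 5:T, 7:F. ✗
3: successors {1, 5, 7}; (¬r ∨ ¬q → p) ∧ r there: 1:F, 5:T, 7:F. ✗
4: successors {1, 6, 7}; (¬r ∨ ¬q → p) ∧ r there: 1:F, 6:T, 7:F. ✗
5: successors {1, 2, 3, 4, 5}; (¬r ∨ ¬q → p) ∧ r there: 1:F, 2:T, 3:T, 4:T, 5:T. ✗
6: successors {2, 3, 6, 7}; (¬r ∨ ¬q → p) ∧ r there: 2:T, 3:T, 6:T, 7:F. ✗
7: successors {2, 4, 6, 7}; (¬r ∨ ¬q → p) ∧ r there: 2:T, 4:T, 6:T, 7:F. ✗
Satisfying worlds: {1}.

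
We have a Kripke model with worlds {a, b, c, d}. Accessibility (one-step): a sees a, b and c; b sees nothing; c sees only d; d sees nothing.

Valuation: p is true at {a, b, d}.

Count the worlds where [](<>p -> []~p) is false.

a: successors {a, b, c}; <>p -> []~p there: a:F, b:T, c:F. ✗
b: no successors, so [](<>p -> []~p) holds vacuously. ✓
c: successors {d}; <>p -> []~p there: d:T. ✓
d: no successors, so [](<>p -> []~p) holds vacuously. ✓
Satisfying worlds: {b, c, d}.
So [](<>p -> []~p) fails at the other 1 world.

1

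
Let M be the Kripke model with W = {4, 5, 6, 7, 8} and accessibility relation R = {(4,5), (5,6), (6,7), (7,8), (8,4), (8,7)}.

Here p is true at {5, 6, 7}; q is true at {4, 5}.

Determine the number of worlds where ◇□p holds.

3

4: successors {5}; □p there: 5:T. ✓
5: successors {6}; □p there: 6:T. ✓
6: successors {7}; □p there: 7:F. ✗
7: successors {8}; □p there: 8:F. ✗
8: successors {4, 7}; □p there: 4:T, 7:F. ✓
Satisfying worlds: {4, 5, 8}.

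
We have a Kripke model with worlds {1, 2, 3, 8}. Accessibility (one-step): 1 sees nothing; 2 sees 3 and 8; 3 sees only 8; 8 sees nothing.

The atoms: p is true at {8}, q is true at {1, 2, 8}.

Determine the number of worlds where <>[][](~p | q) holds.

2

1: no successors, so <>[][](~p | q) fails. ✗
2: successors {3, 8}; [][](~p | q) there: 3:T, 8:T. ✓
3: successors {8}; [][](~p | q) there: 8:T. ✓
8: no successors, so <>[][](~p | q) fails. ✗
Satisfying worlds: {2, 3}.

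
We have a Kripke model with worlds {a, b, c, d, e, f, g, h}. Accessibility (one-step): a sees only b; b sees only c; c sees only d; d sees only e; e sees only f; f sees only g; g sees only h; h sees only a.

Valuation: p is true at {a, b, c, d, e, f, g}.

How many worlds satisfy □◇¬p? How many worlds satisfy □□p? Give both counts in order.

For □◇¬p:
a: successors {b}; ◇¬p there: b:F. ✗
b: successors {c}; ◇¬p there: c:F. ✗
c: successors {d}; ◇¬p there: d:F. ✗
d: successors {e}; ◇¬p there: e:F. ✗
e: successors {f}; ◇¬p there: f:F. ✗
f: successors {g}; ◇¬p there: g:T. ✓
g: successors {h}; ◇¬p there: h:F. ✗
h: successors {a}; ◇¬p there: a:F. ✗
— 1 world.
For □□p:
a: successors {b}; □p there: b:T. ✓
b: successors {c}; □p there: c:T. ✓
c: successors {d}; □p there: d:T. ✓
d: successors {e}; □p there: e:T. ✓
e: successors {f}; □p there: f:T. ✓
f: successors {g}; □p there: g:F. ✗
g: successors {h}; □p there: h:T. ✓
h: successors {a}; □p there: a:T. ✓
— 7 worlds.

1 and 7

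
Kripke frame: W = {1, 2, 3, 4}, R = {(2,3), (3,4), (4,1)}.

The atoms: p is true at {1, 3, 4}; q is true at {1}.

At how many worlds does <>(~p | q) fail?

3

1: no successors, so <>(~p | q) fails. ✗
2: successors {3}; ~p | q there: 3:F. ✗
3: successors {4}; ~p | q there: 4:F. ✗
4: successors {1}; ~p | q there: 1:T. ✓
Satisfying worlds: {4}.
So <>(~p | q) fails at the other 3 worlds.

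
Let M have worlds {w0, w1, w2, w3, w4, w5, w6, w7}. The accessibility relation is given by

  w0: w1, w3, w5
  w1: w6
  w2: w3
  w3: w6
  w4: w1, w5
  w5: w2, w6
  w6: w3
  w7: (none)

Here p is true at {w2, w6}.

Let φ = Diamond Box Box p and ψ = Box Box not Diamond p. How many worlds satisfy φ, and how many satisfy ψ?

3 and 5

For Diamond Box Box p:
w0: successors {w1, w3, w5}; Box Box p there: w1:F, w3:F, w5:F. ✗
w1: successors {w6}; Box Box p there: w6:T. ✓
w2: successors {w3}; Box Box p there: w3:F. ✗
w3: successors {w6}; Box Box p there: w6:T. ✓
w4: successors {w1, w5}; Box Box p there: w1:F, w5:F. ✗
w5: successors {w2, w6}; Box Box p there: w2:T, w6:T. ✓
w6: successors {w3}; Box Box p there: w3:F. ✗
w7: no successors, so Diamond Box Box p fails. ✗
— 3 worlds.
For Box Box not Diamond p:
w0: successors {w1, w3, w5}; Box not Diamond p there: w1:T, w3:T, w5:T. ✓
w1: successors {w6}; Box not Diamond p there: w6:F. ✗
w2: successors {w3}; Box not Diamond p there: w3:T. ✓
w3: successors {w6}; Box not Diamond p there: w6:F. ✗
w4: successors {w1, w5}; Box not Diamond p there: w1:T, w5:T. ✓
w5: successors {w2, w6}; Box not Diamond p there: w2:F, w6:F. ✗
w6: successors {w3}; Box not Diamond p there: w3:T. ✓
w7: no successors, so Box Box not Diamond p holds vacuously. ✓
— 5 worlds.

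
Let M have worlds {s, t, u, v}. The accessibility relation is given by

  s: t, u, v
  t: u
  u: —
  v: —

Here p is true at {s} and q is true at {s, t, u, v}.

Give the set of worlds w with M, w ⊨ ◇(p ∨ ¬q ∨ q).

s: successors {t, u, v}; p ∨ ¬q ∨ q there: t:T, u:T, v:T. ✓
t: successors {u}; p ∨ ¬q ∨ q there: u:T. ✓
u: no successors, so ◇(p ∨ ¬q ∨ q) fails. ✗
v: no successors, so ◇(p ∨ ¬q ∨ q) fails. ✗

{s, t}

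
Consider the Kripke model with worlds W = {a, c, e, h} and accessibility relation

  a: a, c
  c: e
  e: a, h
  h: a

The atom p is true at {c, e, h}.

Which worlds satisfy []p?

a: successors {a, c}; p there: a:F, c:T. ✗
c: successors {e}; p there: e:T. ✓
e: successors {a, h}; p there: a:F, h:T. ✗
h: successors {a}; p there: a:F. ✗

{c}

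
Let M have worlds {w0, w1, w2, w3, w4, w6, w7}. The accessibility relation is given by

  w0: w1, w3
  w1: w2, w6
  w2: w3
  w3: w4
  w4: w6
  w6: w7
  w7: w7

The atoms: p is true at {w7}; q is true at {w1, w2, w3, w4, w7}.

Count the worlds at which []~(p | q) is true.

1

w0: successors {w1, w3}; ~(p | q) there: w1:F, w3:F. ✗
w1: successors {w2, w6}; ~(p | q) there: w2:F, w6:T. ✗
w2: successors {w3}; ~(p | q) there: w3:F. ✗
w3: successors {w4}; ~(p | q) there: w4:F. ✗
w4: successors {w6}; ~(p | q) there: w6:T. ✓
w6: successors {w7}; ~(p | q) there: w7:F. ✗
w7: successors {w7}; ~(p | q) there: w7:F. ✗
Satisfying worlds: {w4}.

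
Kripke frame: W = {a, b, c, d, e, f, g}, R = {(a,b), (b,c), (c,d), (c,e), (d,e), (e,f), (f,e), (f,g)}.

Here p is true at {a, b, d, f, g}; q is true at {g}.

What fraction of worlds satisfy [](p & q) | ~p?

3/7

a: [](p & q) is F, ~p is F. ✗
b: [](p & q) is F, ~p is F. ✗
c: [](p & q) is F, ~p is T. ✓
d: [](p & q) is F, ~p is F. ✗
e: [](p & q) is F, ~p is T. ✓
f: [](p & q) is F, ~p is F. ✗
g: [](p & q) is T, ~p is F. ✓
That's 3 of 7 worlds, so 3/7.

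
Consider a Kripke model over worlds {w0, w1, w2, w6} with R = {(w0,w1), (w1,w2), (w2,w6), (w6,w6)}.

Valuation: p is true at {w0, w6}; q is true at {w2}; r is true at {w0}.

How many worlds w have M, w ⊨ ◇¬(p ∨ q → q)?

2

w0: successors {w1}; ¬(p ∨ q → q) there: w1:F. ✗
w1: successors {w2}; ¬(p ∨ q → q) there: w2:F. ✗
w2: successors {w6}; ¬(p ∨ q → q) there: w6:T. ✓
w6: successors {w6}; ¬(p ∨ q → q) there: w6:T. ✓
Satisfying worlds: {w2, w6}.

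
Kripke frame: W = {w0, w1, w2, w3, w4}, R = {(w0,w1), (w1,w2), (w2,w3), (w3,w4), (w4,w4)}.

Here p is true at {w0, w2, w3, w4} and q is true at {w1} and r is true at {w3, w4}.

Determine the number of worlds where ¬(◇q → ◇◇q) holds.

w0: ◇q → ◇◇q is F. ✓
w1: ◇q → ◇◇q is T. ✗
w2: ◇q → ◇◇q is T. ✗
w3: ◇q → ◇◇q is T. ✗
w4: ◇q → ◇◇q is T. ✗
Satisfying worlds: {w0}.

1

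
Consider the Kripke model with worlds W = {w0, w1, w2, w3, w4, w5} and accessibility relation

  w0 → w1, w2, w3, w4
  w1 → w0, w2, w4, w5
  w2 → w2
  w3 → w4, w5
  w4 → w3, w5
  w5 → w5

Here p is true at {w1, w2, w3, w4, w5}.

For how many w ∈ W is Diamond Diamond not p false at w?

w0: successors {w1, w2, w3, w4}; Diamond not p there: w1:T, w2:F, w3:F, w4:F. ✓
w1: successors {w0, w2, w4, w5}; Diamond not p there: w0:F, w2:F, w4:F, w5:F. ✗
w2: successors {w2}; Diamond not p there: w2:F. ✗
w3: successors {w4, w5}; Diamond not p there: w4:F, w5:F. ✗
w4: successors {w3, w5}; Diamond not p there: w3:F, w5:F. ✗
w5: successors {w5}; Diamond not p there: w5:F. ✗
Satisfying worlds: {w0}.
So Diamond Diamond not p fails at the other 5 worlds.

5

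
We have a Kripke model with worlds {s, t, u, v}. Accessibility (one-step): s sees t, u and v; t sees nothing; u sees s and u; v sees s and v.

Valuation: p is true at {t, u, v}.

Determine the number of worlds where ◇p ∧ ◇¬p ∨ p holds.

3

s: ◇p ∧ ◇¬p is F, p is F. ✗
t: ◇p ∧ ◇¬p is F, p is T. ✓
u: ◇p ∧ ◇¬p is T, p is T. ✓
v: ◇p ∧ ◇¬p is T, p is T. ✓
Satisfying worlds: {t, u, v}.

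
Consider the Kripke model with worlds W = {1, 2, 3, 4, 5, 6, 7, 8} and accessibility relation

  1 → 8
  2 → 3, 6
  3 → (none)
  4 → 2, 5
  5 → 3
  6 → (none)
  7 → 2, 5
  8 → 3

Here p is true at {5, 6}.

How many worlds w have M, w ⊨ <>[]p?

1: successors {8}; []p there: 8:F. ✗
2: successors {3, 6}; []p there: 3:T, 6:T. ✓
3: no successors, so <>[]p fails. ✗
4: successors {2, 5}; []p there: 2:F, 5:F. ✗
5: successors {3}; []p there: 3:T. ✓
6: no successors, so <>[]p fails. ✗
7: successors {2, 5}; []p there: 2:F, 5:F. ✗
8: successors {3}; []p there: 3:T. ✓
Satisfying worlds: {2, 5, 8}.

3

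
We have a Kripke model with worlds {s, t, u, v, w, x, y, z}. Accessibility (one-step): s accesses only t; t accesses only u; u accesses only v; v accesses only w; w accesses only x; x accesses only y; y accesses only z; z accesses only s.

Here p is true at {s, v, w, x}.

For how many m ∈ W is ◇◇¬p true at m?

4

s: successors {t}; ◇¬p there: t:T. ✓
t: successors {u}; ◇¬p there: u:F. ✗
u: successors {v}; ◇¬p there: v:F. ✗
v: successors {w}; ◇¬p there: w:F. ✗
w: successors {x}; ◇¬p there: x:T. ✓
x: successors {y}; ◇¬p there: y:T. ✓
y: successors {z}; ◇¬p there: z:F. ✗
z: successors {s}; ◇¬p there: s:T. ✓
Satisfying worlds: {s, w, x, z}.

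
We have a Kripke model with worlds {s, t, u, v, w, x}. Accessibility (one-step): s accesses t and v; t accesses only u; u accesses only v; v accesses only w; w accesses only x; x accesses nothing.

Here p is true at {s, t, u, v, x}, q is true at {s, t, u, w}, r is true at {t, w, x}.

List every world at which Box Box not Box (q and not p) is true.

s: successors {t, v}; Box not Box (q and not p) there: t:T, v:T. ✓
t: successors {u}; Box not Box (q and not p) there: u:F. ✗
u: successors {v}; Box not Box (q and not p) there: v:T. ✓
v: successors {w}; Box not Box (q and not p) there: w:F. ✗
w: successors {x}; Box not Box (q and not p) there: x:T. ✓
x: no successors, so Box Box not Box (q and not p) holds vacuously. ✓

{s, u, w, x}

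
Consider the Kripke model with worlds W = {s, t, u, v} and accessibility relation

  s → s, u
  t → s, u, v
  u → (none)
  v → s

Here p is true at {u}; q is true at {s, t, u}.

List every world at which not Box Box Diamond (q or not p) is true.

s: Box Box Diamond (q or not p) is F. ✓
t: Box Box Diamond (q or not p) is F. ✓
u: Box Box Diamond (q or not p) is T. ✗
v: Box Box Diamond (q or not p) is F. ✓

{s, t, v}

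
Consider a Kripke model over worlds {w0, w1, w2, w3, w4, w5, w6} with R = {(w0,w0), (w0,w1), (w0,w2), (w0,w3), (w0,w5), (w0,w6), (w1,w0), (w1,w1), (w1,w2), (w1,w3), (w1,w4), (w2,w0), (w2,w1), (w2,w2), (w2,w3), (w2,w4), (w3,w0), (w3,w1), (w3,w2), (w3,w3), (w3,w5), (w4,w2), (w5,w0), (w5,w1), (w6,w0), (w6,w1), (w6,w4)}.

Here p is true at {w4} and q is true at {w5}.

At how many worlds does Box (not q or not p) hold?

7

w0: successors {w0, w1, w2, w3, w5, w6}; not q or not p there: w0:T, w1:T, w2:T, w3:T, w5:T, w6:T. ✓
w1: successors {w0, w1, w2, w3, w4}; not q or not p there: w0:T, w1:T, w2:T, w3:T, w4:T. ✓
w2: successors {w0, w1, w2, w3, w4}; not q or not p there: w0:T, w1:T, w2:T, w3:T, w4:T. ✓
w3: successors {w0, w1, w2, w3, w5}; not q or not p there: w0:T, w1:T, w2:T, w3:T, w5:T. ✓
w4: successors {w2}; not q or not p there: w2:T. ✓
w5: successors {w0, w1}; not q or not p there: w0:T, w1:T. ✓
w6: successors {w0, w1, w4}; not q or not p there: w0:T, w1:T, w4:T. ✓
Satisfying worlds: {w0, w1, w2, w3, w4, w5, w6}.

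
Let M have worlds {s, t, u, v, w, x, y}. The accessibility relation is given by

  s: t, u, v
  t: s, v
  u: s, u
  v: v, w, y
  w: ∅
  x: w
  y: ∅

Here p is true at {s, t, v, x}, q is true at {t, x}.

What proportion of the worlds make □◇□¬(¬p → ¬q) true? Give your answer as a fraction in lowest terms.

2/7

s: successors {t, u, v}; ◇□¬(¬p → ¬q) there: t:F, u:F, v:T. ✗
t: successors {s, v}; ◇□¬(¬p → ¬q) there: s:F, v:T. ✗
u: successors {s, u}; ◇□¬(¬p → ¬q) there: s:F, u:F. ✗
v: successors {v, w, y}; ◇□¬(¬p → ¬q) there: v:T, w:F, y:F. ✗
w: no successors, so □◇□¬(¬p → ¬q) holds vacuously. ✓
x: successors {w}; ◇□¬(¬p → ¬q) there: w:F. ✗
y: no successors, so □◇□¬(¬p → ¬q) holds vacuously. ✓
That's 2 of 7 worlds, so 2/7.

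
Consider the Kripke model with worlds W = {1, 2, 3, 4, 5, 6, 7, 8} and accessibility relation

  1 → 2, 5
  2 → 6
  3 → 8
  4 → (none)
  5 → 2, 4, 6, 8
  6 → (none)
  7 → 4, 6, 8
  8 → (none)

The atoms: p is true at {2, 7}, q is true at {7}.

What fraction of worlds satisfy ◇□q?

1: successors {2, 5}; □q there: 2:F, 5:F. ✗
2: successors {6}; □q there: 6:T. ✓
3: successors {8}; □q there: 8:T. ✓
4: no successors, so ◇□q fails. ✗
5: successors {2, 4, 6, 8}; □q there: 2:F, 4:T, 6:T, 8:T. ✓
6: no successors, so ◇□q fails. ✗
7: successors {4, 6, 8}; □q there: 4:T, 6:T, 8:T. ✓
8: no successors, so ◇□q fails. ✗
That's 4 of 8 worlds, so 4/8 = 1/2.

1/2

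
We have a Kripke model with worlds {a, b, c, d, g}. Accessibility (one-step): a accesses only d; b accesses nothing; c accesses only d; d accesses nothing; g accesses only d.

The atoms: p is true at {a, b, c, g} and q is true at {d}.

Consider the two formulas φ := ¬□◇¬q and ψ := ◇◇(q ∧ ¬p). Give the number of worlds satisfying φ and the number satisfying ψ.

For ¬□◇¬q:
a: □◇¬q is F. ✓
b: □◇¬q is T. ✗
c: □◇¬q is F. ✓
d: □◇¬q is T. ✗
g: □◇¬q is F. ✓
— 3 worlds.
For ◇◇(q ∧ ¬p):
a: successors {d}; ◇(q ∧ ¬p) there: d:F. ✗
b: no successors, so ◇◇(q ∧ ¬p) fails. ✗
c: successors {d}; ◇(q ∧ ¬p) there: d:F. ✗
d: no successors, so ◇◇(q ∧ ¬p) fails. ✗
g: successors {d}; ◇(q ∧ ¬p) there: d:F. ✗
— 0 worlds.

3 and 0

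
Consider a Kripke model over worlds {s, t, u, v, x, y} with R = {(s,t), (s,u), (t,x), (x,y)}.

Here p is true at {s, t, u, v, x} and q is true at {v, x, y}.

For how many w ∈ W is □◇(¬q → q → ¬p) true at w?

4

s: successors {t, u}; ◇(¬q → q → ¬p) there: t:T, u:F. ✗
t: successors {x}; ◇(¬q → q → ¬p) there: x:T. ✓
u: no successors, so □◇(¬q → q → ¬p) holds vacuously. ✓
v: no successors, so □◇(¬q → q → ¬p) holds vacuously. ✓
x: successors {y}; ◇(¬q → q → ¬p) there: y:F. ✗
y: no successors, so □◇(¬q → q → ¬p) holds vacuously. ✓
Satisfying worlds: {t, u, v, y}.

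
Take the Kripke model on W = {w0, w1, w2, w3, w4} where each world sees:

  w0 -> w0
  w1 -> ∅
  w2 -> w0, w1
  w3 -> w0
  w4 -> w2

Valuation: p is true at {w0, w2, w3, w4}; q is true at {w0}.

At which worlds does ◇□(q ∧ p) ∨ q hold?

w0: ◇□(q ∧ p) is T, q is T. ✓
w1: ◇□(q ∧ p) is F, q is F. ✗
w2: ◇□(q ∧ p) is T, q is F. ✓
w3: ◇□(q ∧ p) is T, q is F. ✓
w4: ◇□(q ∧ p) is F, q is F. ✗

{w0, w2, w3}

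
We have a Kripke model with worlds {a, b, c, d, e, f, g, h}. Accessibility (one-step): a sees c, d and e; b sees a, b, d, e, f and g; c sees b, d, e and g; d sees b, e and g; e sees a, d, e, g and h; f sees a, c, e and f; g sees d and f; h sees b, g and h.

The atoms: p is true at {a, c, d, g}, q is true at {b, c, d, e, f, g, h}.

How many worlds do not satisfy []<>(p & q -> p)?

0

a: successors {c, d, e}; <>(p & q -> p) there: c:T, d:T, e:T. ✓
b: successors {a, b, d, e, f, g}; <>(p & q -> p) there: a:T, b:T, d:T, e:T, f:T, g:T. ✓
c: successors {b, d, e, g}; <>(p & q -> p) there: b:T, d:T, e:T, g:T. ✓
d: successors {b, e, g}; <>(p & q -> p) there: b:T, e:T, g:T. ✓
e: successors {a, d, e, g, h}; <>(p & q -> p) there: a:T, d:T, e:T, g:T, h:T. ✓
f: successors {a, c, e, f}; <>(p & q -> p) there: a:T, c:T, e:T, f:T. ✓
g: successors {d, f}; <>(p & q -> p) there: d:T, f:T. ✓
h: successors {b, g, h}; <>(p & q -> p) there: b:T, g:T, h:T. ✓
Satisfying worlds: {a, b, c, d, e, f, g, h}.
So []<>(p & q -> p) fails at the other 0 worlds.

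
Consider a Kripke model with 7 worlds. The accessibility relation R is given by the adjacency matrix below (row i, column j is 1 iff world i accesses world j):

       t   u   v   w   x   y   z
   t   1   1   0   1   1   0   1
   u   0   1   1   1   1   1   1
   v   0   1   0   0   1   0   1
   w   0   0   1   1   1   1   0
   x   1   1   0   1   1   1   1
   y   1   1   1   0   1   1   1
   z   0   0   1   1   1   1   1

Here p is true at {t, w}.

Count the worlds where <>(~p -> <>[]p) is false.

t: successors {t, u, w, x, z}; ~p -> <>[]p there: t:T, u:F, w:T, x:F, z:F. ✓
u: successors {u, v, w, x, y, z}; ~p -> <>[]p there: u:F, v:F, w:T, x:F, y:F, z:F. ✓
v: successors {u, x, z}; ~p -> <>[]p there: u:F, x:F, z:F. ✗
w: successors {v, w, x, y}; ~p -> <>[]p there: v:F, w:T, x:F, y:F. ✓
x: successors {t, u, w, x, y, z}; ~p -> <>[]p there: t:T, u:F, w:T, x:F, y:F, z:F. ✓
y: successors {t, u, v, x, y, z}; ~p -> <>[]p there: t:T, u:F, v:F, x:F, y:F, z:F. ✓
z: successors {v, w, x, y, z}; ~p -> <>[]p there: v:F, w:T, x:F, y:F, z:F. ✓
Satisfying worlds: {t, u, w, x, y, z}.
So <>(~p -> <>[]p) fails at the other 1 world.

1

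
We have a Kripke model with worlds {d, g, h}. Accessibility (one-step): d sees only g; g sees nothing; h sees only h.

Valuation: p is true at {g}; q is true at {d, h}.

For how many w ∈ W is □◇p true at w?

1

d: successors {g}; ◇p there: g:F. ✗
g: no successors, so □◇p holds vacuously. ✓
h: successors {h}; ◇p there: h:F. ✗
Satisfying worlds: {g}.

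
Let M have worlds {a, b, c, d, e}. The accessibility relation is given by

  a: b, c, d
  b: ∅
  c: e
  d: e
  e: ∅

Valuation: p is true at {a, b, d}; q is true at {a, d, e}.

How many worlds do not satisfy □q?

1

a: successors {b, c, d}; q there: b:F, c:F, d:T. ✗
b: no successors, so □q holds vacuously. ✓
c: successors {e}; q there: e:T. ✓
d: successors {e}; q there: e:T. ✓
e: no successors, so □q holds vacuously. ✓
Satisfying worlds: {b, c, d, e}.
So □q fails at the other 1 world.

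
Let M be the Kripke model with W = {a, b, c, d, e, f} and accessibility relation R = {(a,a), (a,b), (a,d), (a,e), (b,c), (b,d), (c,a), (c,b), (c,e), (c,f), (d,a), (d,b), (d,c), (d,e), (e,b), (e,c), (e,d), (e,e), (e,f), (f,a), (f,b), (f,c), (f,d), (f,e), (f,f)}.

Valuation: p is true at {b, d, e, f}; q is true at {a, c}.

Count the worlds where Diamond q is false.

0

a: successors {a, b, d, e}; q there: a:T, b:F, d:F, e:F. ✓
b: successors {c, d}; q there: c:T, d:F. ✓
c: successors {a, b, e, f}; q there: a:T, b:F, e:F, f:F. ✓
d: successors {a, b, c, e}; q there: a:T, b:F, c:T, e:F. ✓
e: successors {b, c, d, e, f}; q there: b:F, c:T, d:F, e:F, f:F. ✓
f: successors {a, b, c, d, e, f}; q there: a:T, b:F, c:T, d:F, e:F, f:F. ✓
Satisfying worlds: {a, b, c, d, e, f}.
So Diamond q fails at the other 0 worlds.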